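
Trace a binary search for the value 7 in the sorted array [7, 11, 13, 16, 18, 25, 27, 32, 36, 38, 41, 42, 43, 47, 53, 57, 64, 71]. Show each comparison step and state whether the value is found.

Binary search for 7 in [7, 11, 13, 16, 18, 25, 27, 32, 36, 38, 41, 42, 43, 47, 53, 57, 64, 71]:

lo=0, hi=17, mid=8, arr[mid]=36 -> 36 > 7, search left half
lo=0, hi=7, mid=3, arr[mid]=16 -> 16 > 7, search left half
lo=0, hi=2, mid=1, arr[mid]=11 -> 11 > 7, search left half
lo=0, hi=0, mid=0, arr[mid]=7 -> Found target at index 0!

Binary search finds 7 at index 0 after 4 comparisons. The search repeatedly halves the search space by comparing with the middle element.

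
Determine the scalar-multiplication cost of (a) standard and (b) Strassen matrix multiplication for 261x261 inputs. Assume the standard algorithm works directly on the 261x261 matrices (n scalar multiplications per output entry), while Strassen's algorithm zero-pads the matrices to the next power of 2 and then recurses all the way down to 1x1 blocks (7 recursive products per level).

Matrix multiplication for 261x261 matrices:

Strassen's algorithm requires power-of-2 dimensions. Pad 261x261 to 512x512 (next power of 2).

Standard algorithm: 261^3 = 17779581 multiplications
Strassen's algorithm: 7^(log2(512)) = 7^9 = 40353607 multiplications
Difference: 17779581 - 40353607 = -22574026 (Strassen uses MORE here due to padding overhead — for small or just-over-power-of-2 n, padding can outweigh the per-level savings)

Standard: 17779581 multiplications (261^3). Strassen: 40353607 multiplications (7^9, after padding to 512x512). Strassen reduces 8 recursive multiplications to 7 at each level.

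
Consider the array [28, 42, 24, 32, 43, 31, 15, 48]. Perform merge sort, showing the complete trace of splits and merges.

Merge sort trace:

Split: [28, 42, 24, 32, 43, 31, 15, 48] -> [28, 42, 24, 32] and [43, 31, 15, 48]
  Split: [28, 42, 24, 32] -> [28, 42] and [24, 32]
    Split: [28, 42] -> [28] and [42]
    Merge: [28] + [42] -> [28, 42]
    Split: [24, 32] -> [24] and [32]
    Merge: [24] + [32] -> [24, 32]
  Merge: [28, 42] + [24, 32] -> [24, 28, 32, 42]
  Split: [43, 31, 15, 48] -> [43, 31] and [15, 48]
    Split: [43, 31] -> [43] and [31]
    Merge: [43] + [31] -> [31, 43]
    Split: [15, 48] -> [15] and [48]
    Merge: [15] + [48] -> [15, 48]
  Merge: [31, 43] + [15, 48] -> [15, 31, 43, 48]
Merge: [24, 28, 32, 42] + [15, 31, 43, 48] -> [15, 24, 28, 31, 32, 42, 43, 48]

Final sorted array: [15, 24, 28, 31, 32, 42, 43, 48]

The merge sort proceeds by recursively splitting the array and merging sorted halves.
After all merges, the sorted array is [15, 24, 28, 31, 32, 42, 43, 48].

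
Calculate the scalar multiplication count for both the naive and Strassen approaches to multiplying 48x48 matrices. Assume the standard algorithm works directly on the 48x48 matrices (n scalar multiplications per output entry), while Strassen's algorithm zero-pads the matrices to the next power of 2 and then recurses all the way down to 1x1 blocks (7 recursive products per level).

Matrix multiplication for 48x48 matrices:

Strassen's algorithm requires power-of-2 dimensions. Pad 48x48 to 64x64 (next power of 2).

Standard algorithm: 48^3 = 110592 multiplications
Strassen's algorithm: 7^(log2(64)) = 7^6 = 117649 multiplications
Difference: 110592 - 117649 = -7057 (Strassen uses MORE here due to padding overhead — for small or just-over-power-of-2 n, padding can outweigh the per-level savings)

Standard: 110592 multiplications (48^3). Strassen: 117649 multiplications (7^6, after padding to 64x64). Strassen reduces 8 recursive multiplications to 7 at each level.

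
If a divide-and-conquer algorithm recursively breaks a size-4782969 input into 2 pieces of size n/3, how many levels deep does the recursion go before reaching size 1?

For divide and conquer with division factor 3:

Problem sizes at each level:
Level 0: 4782969
Level 1: 1594323
Level 2: 531441
Level 3: 177147
Level 4: 59049
Level 5: 19683
Level 6: 6561
Level 7: 2187
Level 8: 729
Level 9: 243
Level 10: 81
Level 11: 27
Level 12: 9
Level 13: 3
Level 14: 1

The root is level 0 and the size-1 base case is level 14 (the tree spans levels 0 through 14, i.e. 15 levels counting the root), so the depth is the number of divisions: log_3(4782969) = 14

The recursion tree depth is log_3(4782969) = 14. At each level, the problem size is divided by 3, so it takes 14 divisions to reduce to a base case of size 1. The algorithm makes 2 recursive calls at each level.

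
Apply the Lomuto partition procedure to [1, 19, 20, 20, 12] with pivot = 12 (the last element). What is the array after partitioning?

Lomuto partition with pivot = 12:

Initial array: [1, 19, 20, 20, 12]

arr[0]=1 <= 12: swap with position 0, array becomes [1, 19, 20, 20, 12]
arr[1]=19 > 12: no swap
arr[2]=20 > 12: no swap
arr[3]=20 > 12: no swap

Place pivot at position 1: [1, 12, 20, 20, 19]
Pivot position: 1

After partitioning with pivot 12, the array becomes [1, 12, 20, 20, 19]. The pivot is placed at index 1. All elements to the left of the pivot are <= 12, and all elements to the right are > 12.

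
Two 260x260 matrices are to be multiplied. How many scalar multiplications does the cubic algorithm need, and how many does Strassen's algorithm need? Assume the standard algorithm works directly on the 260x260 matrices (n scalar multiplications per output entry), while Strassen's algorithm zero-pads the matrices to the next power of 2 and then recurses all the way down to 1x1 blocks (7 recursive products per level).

Matrix multiplication for 260x260 matrices:

Strassen's algorithm requires power-of-2 dimensions. Pad 260x260 to 512x512 (next power of 2).

Standard algorithm: 260^3 = 17576000 multiplications
Strassen's algorithm: 7^(log2(512)) = 7^9 = 40353607 multiplications
Difference: 17576000 - 40353607 = -22777607 (Strassen uses MORE here due to padding overhead — for small or just-over-power-of-2 n, padding can outweigh the per-level savings)

Standard: 17576000 multiplications (260^3). Strassen: 40353607 multiplications (7^9, after padding to 512x512). Strassen reduces 8 recursive multiplications to 7 at each level.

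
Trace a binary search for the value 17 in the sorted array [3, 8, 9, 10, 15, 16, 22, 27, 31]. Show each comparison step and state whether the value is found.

Binary search for 17 in [3, 8, 9, 10, 15, 16, 22, 27, 31]:

lo=0, hi=8, mid=4, arr[mid]=15 -> 15 < 17, search right half
lo=5, hi=8, mid=6, arr[mid]=22 -> 22 > 17, search left half
lo=5, hi=5, mid=5, arr[mid]=16 -> 16 < 17, search right half
lo=6 > hi=5, target 17 not found

Binary search determines that 17 is not in the array after 3 comparisons. The search space was exhausted without finding the target.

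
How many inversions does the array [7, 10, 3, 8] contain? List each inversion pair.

Finding inversions in [7, 10, 3, 8]:

(0, 2): arr[0]=7 > arr[2]=3
(1, 2): arr[1]=10 > arr[2]=3
(1, 3): arr[1]=10 > arr[3]=8

Total inversions: 3

The array has 3 inversion(s): (0,2), (1,2), (1,3). Each pair (i,j) satisfies i < j and arr[i] > arr[j].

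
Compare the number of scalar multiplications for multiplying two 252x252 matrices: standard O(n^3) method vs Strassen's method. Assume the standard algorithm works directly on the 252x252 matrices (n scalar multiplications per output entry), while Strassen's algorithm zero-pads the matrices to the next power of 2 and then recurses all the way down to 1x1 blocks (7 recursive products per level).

Matrix multiplication for 252x252 matrices:

Strassen's algorithm requires power-of-2 dimensions. Pad 252x252 to 256x256 (next power of 2).

Standard algorithm: 252^3 = 16003008 multiplications
Strassen's algorithm: 7^(log2(256)) = 7^8 = 5764801 multiplications
Savings: 16003008 - 5764801 = 10238207 multiplications

Standard: 16003008 multiplications (252^3). Strassen: 5764801 multiplications (7^8, after padding to 256x256). Strassen reduces 8 recursive multiplications to 7 at each level.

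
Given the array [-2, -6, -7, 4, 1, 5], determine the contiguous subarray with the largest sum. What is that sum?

Using Kadane's algorithm on [-2, -6, -7, 4, 1, 5]:

Scanning through the array:
Position 1 (value -6): max_ending_here = -6, max_so_far = -2
Position 2 (value -7): max_ending_here = -7, max_so_far = -2
Position 3 (value 4): max_ending_here = 4, max_so_far = 4
Position 4 (value 1): max_ending_here = 5, max_so_far = 5
Position 5 (value 5): max_ending_here = 10, max_so_far = 10

Maximum subarray: [4, 1, 5]
Maximum sum: 10

The maximum subarray is [4, 1, 5] with sum 10. This subarray runs from index 3 to index 5.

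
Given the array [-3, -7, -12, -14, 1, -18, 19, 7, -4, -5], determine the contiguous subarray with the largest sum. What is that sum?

Using Kadane's algorithm on [-3, -7, -12, -14, 1, -18, 19, 7, -4, -5]:

Scanning through the array:
Position 1 (value -7): max_ending_here = -7, max_so_far = -3
Position 2 (value -12): max_ending_here = -12, max_so_far = -3
Position 3 (value -14): max_ending_here = -14, max_so_far = -3
Position 4 (value 1): max_ending_here = 1, max_so_far = 1
Position 5 (value -18): max_ending_here = -17, max_so_far = 1
Position 6 (value 19): max_ending_here = 19, max_so_far = 19
Position 7 (value 7): max_ending_here = 26, max_so_far = 26
Position 8 (value -4): max_ending_here = 22, max_so_far = 26
Position 9 (value -5): max_ending_here = 17, max_so_far = 26

Maximum subarray: [19, 7]
Maximum sum: 26

The maximum subarray is [19, 7] with sum 26. This subarray runs from index 6 to index 7.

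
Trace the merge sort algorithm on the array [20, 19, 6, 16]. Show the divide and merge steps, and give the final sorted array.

Merge sort trace:

Split: [20, 19, 6, 16] -> [20, 19] and [6, 16]
  Split: [20, 19] -> [20] and [19]
  Merge: [20] + [19] -> [19, 20]
  Split: [6, 16] -> [6] and [16]
  Merge: [6] + [16] -> [6, 16]
Merge: [19, 20] + [6, 16] -> [6, 16, 19, 20]

Final sorted array: [6, 16, 19, 20]

The merge sort proceeds by recursively splitting the array and merging sorted halves.
After all merges, the sorted array is [6, 16, 19, 20].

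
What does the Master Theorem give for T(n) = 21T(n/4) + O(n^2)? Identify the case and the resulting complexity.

Master Theorem for T(n) = 21T(n/4) + O(n^2):

a = 21, b = 4, c = 2
log_b(a) = log_4(21) = 2.1962

Case 1: c = 2 < log_4(21) = 2.1962
T(n) = O(n^(log_4 21))

For T(n) = 21T(n/4) + O(n^2): log_4(21) = 2.1962. This is Case 1 of the Master Theorem (c < log_b(a), work dominated by leaves), giving O(n^(log_4 21)).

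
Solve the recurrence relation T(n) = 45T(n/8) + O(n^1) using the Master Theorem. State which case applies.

Master Theorem for T(n) = 45T(n/8) + O(n^1):

a = 45, b = 8, c = 1
log_b(a) = log_8(45) = 1.8306

Case 1: c = 1 < log_8(45) = 1.8306
T(n) = O(n^(log_8 45))

For T(n) = 45T(n/8) + O(n^1): log_8(45) = 1.8306. This is Case 1 of the Master Theorem (c < log_b(a), work dominated by leaves), giving O(n^(log_8 45)).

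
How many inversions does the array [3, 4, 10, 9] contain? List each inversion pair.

Finding inversions in [3, 4, 10, 9]:

(2, 3): arr[2]=10 > arr[3]=9

Total inversions: 1

The array has 1 inversion(s): (2,3). Each pair (i,j) satisfies i < j and arr[i] > arr[j].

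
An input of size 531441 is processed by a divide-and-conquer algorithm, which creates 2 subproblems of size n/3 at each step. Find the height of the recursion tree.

For divide and conquer with division factor 3:

Problem sizes at each level:
Level 0: 531441
Level 1: 177147
Level 2: 59049
Level 3: 19683
Level 4: 6561
Level 5: 2187
Level 6: 729
Level 7: 243
Level 8: 81
Level 9: 27
Level 10: 9
Level 11: 3
Level 12: 1

The root is level 0 and the size-1 base case is level 12 (the tree spans levels 0 through 12, i.e. 13 levels counting the root), so the depth is the number of divisions: log_3(531441) = 12

The recursion tree depth is log_3(531441) = 12. At each level, the problem size is divided by 3, so it takes 12 divisions to reduce to a base case of size 1. The algorithm makes 2 recursive calls at each level.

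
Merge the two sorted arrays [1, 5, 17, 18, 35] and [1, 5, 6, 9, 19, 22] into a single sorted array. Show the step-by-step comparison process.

Merging process:

Compare 1 vs 1: take 1 from left. Merged: [1]
Compare 5 vs 1: take 1 from right. Merged: [1, 1]
Compare 5 vs 5: take 5 from left. Merged: [1, 1, 5]
Compare 17 vs 5: take 5 from right. Merged: [1, 1, 5, 5]
Compare 17 vs 6: take 6 from right. Merged: [1, 1, 5, 5, 6]
Compare 17 vs 9: take 9 from right. Merged: [1, 1, 5, 5, 6, 9]
Compare 17 vs 19: take 17 from left. Merged: [1, 1, 5, 5, 6, 9, 17]
Compare 18 vs 19: take 18 from left. Merged: [1, 1, 5, 5, 6, 9, 17, 18]
Compare 35 vs 19: take 19 from right. Merged: [1, 1, 5, 5, 6, 9, 17, 18, 19]
Compare 35 vs 22: take 22 from right. Merged: [1, 1, 5, 5, 6, 9, 17, 18, 19, 22]
Append remaining from left: [35]. Merged: [1, 1, 5, 5, 6, 9, 17, 18, 19, 22, 35]

Final merged array: [1, 1, 5, 5, 6, 9, 17, 18, 19, 22, 35]
Total comparisons: 10

The merged array is [1, 1, 5, 5, 6, 9, 17, 18, 19, 22, 35], requiring 10 comparisons. The merge step runs in O(n) time where n is the total number of elements.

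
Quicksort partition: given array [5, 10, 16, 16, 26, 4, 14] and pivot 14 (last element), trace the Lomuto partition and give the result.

Lomuto partition with pivot = 14:

Initial array: [5, 10, 16, 16, 26, 4, 14]

arr[0]=5 <= 14: swap with position 0, array becomes [5, 10, 16, 16, 26, 4, 14]
arr[1]=10 <= 14: swap with position 1, array becomes [5, 10, 16, 16, 26, 4, 14]
arr[2]=16 > 14: no swap
arr[3]=16 > 14: no swap
arr[4]=26 > 14: no swap
arr[5]=4 <= 14: swap with position 2, array becomes [5, 10, 4, 16, 26, 16, 14]

Place pivot at position 3: [5, 10, 4, 14, 26, 16, 16]
Pivot position: 3

After partitioning with pivot 14, the array becomes [5, 10, 4, 14, 26, 16, 16]. The pivot is placed at index 3. All elements to the left of the pivot are <= 14, and all elements to the right are > 14.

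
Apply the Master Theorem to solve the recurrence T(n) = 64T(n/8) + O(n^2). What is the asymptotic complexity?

Master Theorem for T(n) = 64T(n/8) + O(n^2):

a = 64, b = 8, c = 2
log_b(a) = log_8(64) = 2.0000

Case 2: c = 2 = log_8(64) = 2.0000
T(n) = O(n^2 log n) = O(n^2 log n)

For T(n) = 64T(n/8) + O(n^2): log_8(64) = 2.0000. This is Case 2 of the Master Theorem (c = log_b(a), equal work at all levels), giving O(n^2 log n).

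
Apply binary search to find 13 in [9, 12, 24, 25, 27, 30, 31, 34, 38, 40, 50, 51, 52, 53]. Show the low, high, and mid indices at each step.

Binary search for 13 in [9, 12, 24, 25, 27, 30, 31, 34, 38, 40, 50, 51, 52, 53]:

lo=0, hi=13, mid=6, arr[mid]=31 -> 31 > 13, search left half
lo=0, hi=5, mid=2, arr[mid]=24 -> 24 > 13, search left half
lo=0, hi=1, mid=0, arr[mid]=9 -> 9 < 13, search right half
lo=1, hi=1, mid=1, arr[mid]=12 -> 12 < 13, search right half
lo=2 > hi=1, target 13 not found

Binary search determines that 13 is not in the array after 4 comparisons. The search space was exhausted without finding the target.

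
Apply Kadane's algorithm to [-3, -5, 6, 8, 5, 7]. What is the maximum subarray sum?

Using Kadane's algorithm on [-3, -5, 6, 8, 5, 7]:

Scanning through the array:
Position 1 (value -5): max_ending_here = -5, max_so_far = -3
Position 2 (value 6): max_ending_here = 6, max_so_far = 6
Position 3 (value 8): max_ending_here = 14, max_so_far = 14
Position 4 (value 5): max_ending_here = 19, max_so_far = 19
Position 5 (value 7): max_ending_here = 26, max_so_far = 26

Maximum subarray: [6, 8, 5, 7]
Maximum sum: 26

The maximum subarray is [6, 8, 5, 7] with sum 26. This subarray runs from index 2 to index 5.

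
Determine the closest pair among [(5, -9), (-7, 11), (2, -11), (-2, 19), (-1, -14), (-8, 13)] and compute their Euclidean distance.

Computing all pairwise distances among 6 points:

d((5, -9), (-7, 11)) = 23.3238
d((5, -9), (2, -11)) = 3.6056
d((5, -9), (-2, 19)) = 28.8617
d((5, -9), (-1, -14)) = 7.8102
d((5, -9), (-8, 13)) = 25.5539
d((-7, 11), (2, -11)) = 23.7697
d((-7, 11), (-2, 19)) = 9.434
d((-7, 11), (-1, -14)) = 25.7099
d((-7, 11), (-8, 13)) = 2.2361 <-- minimum
d((2, -11), (-2, 19)) = 30.2655
d((2, -11), (-1, -14)) = 4.2426
d((2, -11), (-8, 13)) = 26.0
d((-2, 19), (-1, -14)) = 33.0151
d((-2, 19), (-8, 13)) = 8.4853
d((-1, -14), (-8, 13)) = 27.8927

Closest pair: (-7, 11) and (-8, 13) with distance 2.2361

The closest pair is (-7, 11) and (-8, 13) with Euclidean distance 2.2361. For 6 points, brute-force pairwise comparison is shown above. For large n, the divide-and-conquer algorithm (sort by x, recurse on halves, check the dividing strip) achieves O(n log n).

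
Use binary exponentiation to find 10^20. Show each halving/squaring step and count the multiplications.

Computing 10^20 by squaring (build up from 10^1; each line after the first costs one multiplication):

10^1 = 10
10^2 = (10^1)^2 = 10^2 = 100
10^4 = (10^2)^2 = 100^2 = 10000
10^5 = 10 * 10^4 = 10 * 10000 = 100000
10^10 = (10^5)^2 = 100000^2 = 10000000000
10^20 = (10^10)^2 = 10000000000^2 = 100000000000000000000

Result: 100000000000000000000
Multiplications needed: 5 (5 lines after 10^1)

10^20 = 100000000000000000000. Using exponentiation by squaring, this requires 5 multiplications. The key idea: if the exponent is even, square the half-power; if odd, multiply by the base once.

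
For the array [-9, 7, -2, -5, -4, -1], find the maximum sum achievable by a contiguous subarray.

Using Kadane's algorithm on [-9, 7, -2, -5, -4, -1]:

Scanning through the array:
Position 1 (value 7): max_ending_here = 7, max_so_far = 7
Position 2 (value -2): max_ending_here = 5, max_so_far = 7
Position 3 (value -5): max_ending_here = 0, max_so_far = 7
Position 4 (value -4): max_ending_here = -4, max_so_far = 7
Position 5 (value -1): max_ending_here = -1, max_so_far = 7

Maximum subarray: [7]
Maximum sum: 7

The maximum subarray is [7] with sum 7. This subarray runs from index 1 to index 1.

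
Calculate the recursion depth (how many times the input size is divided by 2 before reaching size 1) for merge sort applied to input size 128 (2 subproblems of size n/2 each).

For divide and conquer with division factor 2:

Problem sizes at each level:
Level 0: 128
Level 1: 64
Level 2: 32
Level 3: 16
Level 4: 8
Level 5: 4
Level 6: 2
Level 7: 1

The root is level 0 and the size-1 base case is level 7 (the tree spans levels 0 through 7, i.e. 8 levels counting the root), so the depth is the number of divisions: log_2(128) = 7

The recursion tree depth is log_2(128) = 7. At each level, the problem size is divided by 2, so it takes 7 divisions to reduce to a base case of size 1. The algorithm makes 2 recursive calls at each level.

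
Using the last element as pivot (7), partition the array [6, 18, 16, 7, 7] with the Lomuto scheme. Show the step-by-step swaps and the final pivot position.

Lomuto partition with pivot = 7:

Initial array: [6, 18, 16, 7, 7]

arr[0]=6 <= 7: swap with position 0, array becomes [6, 18, 16, 7, 7]
arr[1]=18 > 7: no swap
arr[2]=16 > 7: no swap
arr[3]=7 <= 7: swap with position 1, array becomes [6, 7, 16, 18, 7]

Place pivot at position 2: [6, 7, 7, 18, 16]
Pivot position: 2

After partitioning with pivot 7, the array becomes [6, 7, 7, 18, 16]. The pivot is placed at index 2. All elements to the left of the pivot are <= 7, and all elements to the right are > 7.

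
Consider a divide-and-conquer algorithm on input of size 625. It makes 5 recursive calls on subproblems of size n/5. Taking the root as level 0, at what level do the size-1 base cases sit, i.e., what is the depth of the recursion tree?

For divide and conquer with division factor 5:

Problem sizes at each level:
Level 0: 625
Level 1: 125
Level 2: 25
Level 3: 5
Level 4: 1

The root is level 0 and the size-1 base case is level 4 (the tree spans levels 0 through 4, i.e. 5 levels counting the root), so the depth is the number of divisions: log_5(625) = 4

The recursion tree depth is log_5(625) = 4. At each level, the problem size is divided by 5, so it takes 4 divisions to reduce to a base case of size 1. The algorithm makes 5 recursive calls at each level.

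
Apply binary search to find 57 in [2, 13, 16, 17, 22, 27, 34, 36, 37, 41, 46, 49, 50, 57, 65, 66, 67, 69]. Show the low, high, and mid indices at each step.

Binary search for 57 in [2, 13, 16, 17, 22, 27, 34, 36, 37, 41, 46, 49, 50, 57, 65, 66, 67, 69]:

lo=0, hi=17, mid=8, arr[mid]=37 -> 37 < 57, search right half
lo=9, hi=17, mid=13, arr[mid]=57 -> Found target at index 13!

Binary search finds 57 at index 13 after 2 comparisons. The search repeatedly halves the search space by comparing with the middle element.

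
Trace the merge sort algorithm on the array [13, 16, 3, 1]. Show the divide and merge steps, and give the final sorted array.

Merge sort trace:

Split: [13, 16, 3, 1] -> [13, 16] and [3, 1]
  Split: [13, 16] -> [13] and [16]
  Merge: [13] + [16] -> [13, 16]
  Split: [3, 1] -> [3] and [1]
  Merge: [3] + [1] -> [1, 3]
Merge: [13, 16] + [1, 3] -> [1, 3, 13, 16]

Final sorted array: [1, 3, 13, 16]

The merge sort proceeds by recursively splitting the array and merging sorted halves.
After all merges, the sorted array is [1, 3, 13, 16].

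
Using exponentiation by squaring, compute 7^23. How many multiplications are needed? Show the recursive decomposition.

Computing 7^23 by squaring (build up from 7^1; each line after the first costs one multiplication):

7^1 = 7
7^2 = (7^1)^2 = 7^2 = 49
7^4 = (7^2)^2 = 49^2 = 2401
7^5 = 7 * 7^4 = 7 * 2401 = 16807
7^10 = (7^5)^2 = 16807^2 = 282475249
7^11 = 7 * 7^10 = 7 * 282475249 = 1977326743
7^22 = (7^11)^2 = 1977326743^2 = 3909821048582988049
7^23 = 7 * 7^22 = 7 * 3909821048582988049 = 27368747340080916343

Result: 27368747340080916343
Multiplications needed: 7 (7 lines after 7^1)

7^23 = 27368747340080916343. Using exponentiation by squaring, this requires 7 multiplications. The key idea: if the exponent is even, square the half-power; if odd, multiply by the base once.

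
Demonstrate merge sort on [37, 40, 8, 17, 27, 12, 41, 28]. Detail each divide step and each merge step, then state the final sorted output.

Merge sort trace:

Split: [37, 40, 8, 17, 27, 12, 41, 28] -> [37, 40, 8, 17] and [27, 12, 41, 28]
  Split: [37, 40, 8, 17] -> [37, 40] and [8, 17]
    Split: [37, 40] -> [37] and [40]
    Merge: [37] + [40] -> [37, 40]
    Split: [8, 17] -> [8] and [17]
    Merge: [8] + [17] -> [8, 17]
  Merge: [37, 40] + [8, 17] -> [8, 17, 37, 40]
  Split: [27, 12, 41, 28] -> [27, 12] and [41, 28]
    Split: [27, 12] -> [27] and [12]
    Merge: [27] + [12] -> [12, 27]
    Split: [41, 28] -> [41] and [28]
    Merge: [41] + [28] -> [28, 41]
  Merge: [12, 27] + [28, 41] -> [12, 27, 28, 41]
Merge: [8, 17, 37, 40] + [12, 27, 28, 41] -> [8, 12, 17, 27, 28, 37, 40, 41]

Final sorted array: [8, 12, 17, 27, 28, 37, 40, 41]

The merge sort proceeds by recursively splitting the array and merging sorted halves.
After all merges, the sorted array is [8, 12, 17, 27, 28, 37, 40, 41].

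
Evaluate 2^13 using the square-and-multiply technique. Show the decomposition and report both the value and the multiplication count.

Computing 2^13 by squaring (build up from 2^1; each line after the first costs one multiplication):

2^1 = 2
2^2 = (2^1)^2 = 2^2 = 4
2^3 = 2 * 2^2 = 2 * 4 = 8
2^6 = (2^3)^2 = 8^2 = 64
2^12 = (2^6)^2 = 64^2 = 4096
2^13 = 2 * 2^12 = 2 * 4096 = 8192

Result: 8192
Multiplications needed: 5 (5 lines after 2^1)

2^13 = 8192. Using exponentiation by squaring, this requires 5 multiplications. The key idea: if the exponent is even, square the half-power; if odd, multiply by the base once.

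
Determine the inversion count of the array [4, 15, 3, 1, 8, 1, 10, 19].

Finding inversions in [4, 15, 3, 1, 8, 1, 10, 19]:

(0, 2): arr[0]=4 > arr[2]=3
(0, 3): arr[0]=4 > arr[3]=1
(0, 5): arr[0]=4 > arr[5]=1
(1, 2): arr[1]=15 > arr[2]=3
(1, 3): arr[1]=15 > arr[3]=1
(1, 4): arr[1]=15 > arr[4]=8
(1, 5): arr[1]=15 > arr[5]=1
(1, 6): arr[1]=15 > arr[6]=10
(2, 3): arr[2]=3 > arr[3]=1
(2, 5): arr[2]=3 > arr[5]=1
(4, 5): arr[4]=8 > arr[5]=1

Total inversions: 11

The array has 11 inversion(s): (0,2), (0,3), (0,5), (1,2), (1,3), (1,4), (1,5), (1,6), (2,3), (2,5), (4,5). Each pair (i,j) satisfies i < j and arr[i] > arr[j].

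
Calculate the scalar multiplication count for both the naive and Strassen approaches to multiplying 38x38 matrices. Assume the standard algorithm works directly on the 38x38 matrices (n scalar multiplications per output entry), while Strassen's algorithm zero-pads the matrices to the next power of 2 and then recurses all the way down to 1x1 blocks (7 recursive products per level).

Matrix multiplication for 38x38 matrices:

Strassen's algorithm requires power-of-2 dimensions. Pad 38x38 to 64x64 (next power of 2).

Standard algorithm: 38^3 = 54872 multiplications
Strassen's algorithm: 7^(log2(64)) = 7^6 = 117649 multiplications
Difference: 54872 - 117649 = -62777 (Strassen uses MORE here due to padding overhead — for small or just-over-power-of-2 n, padding can outweigh the per-level savings)

Standard: 54872 multiplications (38^3). Strassen: 117649 multiplications (7^6, after padding to 64x64). Strassen reduces 8 recursive multiplications to 7 at each level.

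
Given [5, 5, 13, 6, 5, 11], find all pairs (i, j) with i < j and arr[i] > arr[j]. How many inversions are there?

Finding inversions in [5, 5, 13, 6, 5, 11]:

(2, 3): arr[2]=13 > arr[3]=6
(2, 4): arr[2]=13 > arr[4]=5
(2, 5): arr[2]=13 > arr[5]=11
(3, 4): arr[3]=6 > arr[4]=5

Total inversions: 4

The array has 4 inversion(s): (2,3), (2,4), (2,5), (3,4). Each pair (i,j) satisfies i < j and arr[i] > arr[j].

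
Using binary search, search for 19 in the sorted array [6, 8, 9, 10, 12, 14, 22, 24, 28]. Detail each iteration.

Binary search for 19 in [6, 8, 9, 10, 12, 14, 22, 24, 28]:

lo=0, hi=8, mid=4, arr[mid]=12 -> 12 < 19, search right half
lo=5, hi=8, mid=6, arr[mid]=22 -> 22 > 19, search left half
lo=5, hi=5, mid=5, arr[mid]=14 -> 14 < 19, search right half
lo=6 > hi=5, target 19 not found

Binary search determines that 19 is not in the array after 3 comparisons. The search space was exhausted without finding the target.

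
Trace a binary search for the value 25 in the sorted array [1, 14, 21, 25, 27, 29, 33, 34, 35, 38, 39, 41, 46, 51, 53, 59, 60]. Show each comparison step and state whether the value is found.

Binary search for 25 in [1, 14, 21, 25, 27, 29, 33, 34, 35, 38, 39, 41, 46, 51, 53, 59, 60]:

lo=0, hi=16, mid=8, arr[mid]=35 -> 35 > 25, search left half
lo=0, hi=7, mid=3, arr[mid]=25 -> Found target at index 3!

Binary search finds 25 at index 3 after 2 comparisons. The search repeatedly halves the search space by comparing with the middle element.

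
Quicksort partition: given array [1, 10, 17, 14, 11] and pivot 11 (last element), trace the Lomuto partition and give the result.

Lomuto partition with pivot = 11:

Initial array: [1, 10, 17, 14, 11]

arr[0]=1 <= 11: swap with position 0, array becomes [1, 10, 17, 14, 11]
arr[1]=10 <= 11: swap with position 1, array becomes [1, 10, 17, 14, 11]
arr[2]=17 > 11: no swap
arr[3]=14 > 11: no swap

Place pivot at position 2: [1, 10, 11, 14, 17]
Pivot position: 2

After partitioning with pivot 11, the array becomes [1, 10, 11, 14, 17]. The pivot is placed at index 2. All elements to the left of the pivot are <= 11, and all elements to the right are > 11.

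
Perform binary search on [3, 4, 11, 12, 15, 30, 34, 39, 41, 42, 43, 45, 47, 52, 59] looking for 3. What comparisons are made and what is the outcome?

Binary search for 3 in [3, 4, 11, 12, 15, 30, 34, 39, 41, 42, 43, 45, 47, 52, 59]:

lo=0, hi=14, mid=7, arr[mid]=39 -> 39 > 3, search left half
lo=0, hi=6, mid=3, arr[mid]=12 -> 12 > 3, search left half
lo=0, hi=2, mid=1, arr[mid]=4 -> 4 > 3, search left half
lo=0, hi=0, mid=0, arr[mid]=3 -> Found target at index 0!

Binary search finds 3 at index 0 after 4 comparisons. The search repeatedly halves the search space by comparing with the middle element.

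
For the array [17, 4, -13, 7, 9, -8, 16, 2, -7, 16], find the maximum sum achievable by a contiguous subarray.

Using Kadane's algorithm on [17, 4, -13, 7, 9, -8, 16, 2, -7, 16]:

Scanning through the array:
Position 1 (value 4): max_ending_here = 21, max_so_far = 21
Position 2 (value -13): max_ending_here = 8, max_so_far = 21
Position 3 (value 7): max_ending_here = 15, max_so_far = 21
Position 4 (value 9): max_ending_here = 24, max_so_far = 24
Position 5 (value -8): max_ending_here = 16, max_so_far = 24
Position 6 (value 16): max_ending_here = 32, max_so_far = 32
Position 7 (value 2): max_ending_here = 34, max_so_far = 34
Position 8 (value -7): max_ending_here = 27, max_so_far = 34
Position 9 (value 16): max_ending_here = 43, max_so_far = 43

Maximum subarray: [17, 4, -13, 7, 9, -8, 16, 2, -7, 16]
Maximum sum: 43

The maximum subarray is [17, 4, -13, 7, 9, -8, 16, 2, -7, 16] with sum 43. This subarray runs from index 0 to index 9.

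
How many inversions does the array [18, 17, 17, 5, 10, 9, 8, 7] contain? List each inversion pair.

Finding inversions in [18, 17, 17, 5, 10, 9, 8, 7]:

(0, 1): arr[0]=18 > arr[1]=17
(0, 2): arr[0]=18 > arr[2]=17
(0, 3): arr[0]=18 > arr[3]=5
(0, 4): arr[0]=18 > arr[4]=10
(0, 5): arr[0]=18 > arr[5]=9
(0, 6): arr[0]=18 > arr[6]=8
(0, 7): arr[0]=18 > arr[7]=7
(1, 3): arr[1]=17 > arr[3]=5
(1, 4): arr[1]=17 > arr[4]=10
(1, 5): arr[1]=17 > arr[5]=9
(1, 6): arr[1]=17 > arr[6]=8
(1, 7): arr[1]=17 > arr[7]=7
(2, 3): arr[2]=17 > arr[3]=5
(2, 4): arr[2]=17 > arr[4]=10
(2, 5): arr[2]=17 > arr[5]=9
(2, 6): arr[2]=17 > arr[6]=8
(2, 7): arr[2]=17 > arr[7]=7
(4, 5): arr[4]=10 > arr[5]=9
(4, 6): arr[4]=10 > arr[6]=8
(4, 7): arr[4]=10 > arr[7]=7
(5, 6): arr[5]=9 > arr[6]=8
(5, 7): arr[5]=9 > arr[7]=7
(6, 7): arr[6]=8 > arr[7]=7

Total inversions: 23

The array has 23 inversion(s): (0,1), (0,2), (0,3), (0,4), (0,5), (0,6), (0,7), (1,3), (1,4), (1,5), (1,6), (1,7), (2,3), (2,4), (2,5), (2,6), (2,7), (4,5), (4,6), (4,7), (5,6), (5,7), (6,7). Each pair (i,j) satisfies i < j and arr[i] > arr[j].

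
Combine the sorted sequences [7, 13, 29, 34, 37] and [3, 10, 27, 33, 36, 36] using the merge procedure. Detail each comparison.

Merging process:

Compare 7 vs 3: take 3 from right. Merged: [3]
Compare 7 vs 10: take 7 from left. Merged: [3, 7]
Compare 13 vs 10: take 10 from right. Merged: [3, 7, 10]
Compare 13 vs 27: take 13 from left. Merged: [3, 7, 10, 13]
Compare 29 vs 27: take 27 from right. Merged: [3, 7, 10, 13, 27]
Compare 29 vs 33: take 29 from left. Merged: [3, 7, 10, 13, 27, 29]
Compare 34 vs 33: take 33 from right. Merged: [3, 7, 10, 13, 27, 29, 33]
Compare 34 vs 36: take 34 from left. Merged: [3, 7, 10, 13, 27, 29, 33, 34]
Compare 37 vs 36: take 36 from right. Merged: [3, 7, 10, 13, 27, 29, 33, 34, 36]
Compare 37 vs 36: take 36 from right. Merged: [3, 7, 10, 13, 27, 29, 33, 34, 36, 36]
Append remaining from left: [37]. Merged: [3, 7, 10, 13, 27, 29, 33, 34, 36, 36, 37]

Final merged array: [3, 7, 10, 13, 27, 29, 33, 34, 36, 36, 37]
Total comparisons: 10

The merged array is [3, 7, 10, 13, 27, 29, 33, 34, 36, 36, 37], requiring 10 comparisons. The merge step runs in O(n) time where n is the total number of elements.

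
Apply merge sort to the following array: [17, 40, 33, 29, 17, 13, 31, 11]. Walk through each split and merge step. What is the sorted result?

Merge sort trace:

Split: [17, 40, 33, 29, 17, 13, 31, 11] -> [17, 40, 33, 29] and [17, 13, 31, 11]
  Split: [17, 40, 33, 29] -> [17, 40] and [33, 29]
    Split: [17, 40] -> [17] and [40]
    Merge: [17] + [40] -> [17, 40]
    Split: [33, 29] -> [33] and [29]
    Merge: [33] + [29] -> [29, 33]
  Merge: [17, 40] + [29, 33] -> [17, 29, 33, 40]
  Split: [17, 13, 31, 11] -> [17, 13] and [31, 11]
    Split: [17, 13] -> [17] and [13]
    Merge: [17] + [13] -> [13, 17]
    Split: [31, 11] -> [31] and [11]
    Merge: [31] + [11] -> [11, 31]
  Merge: [13, 17] + [11, 31] -> [11, 13, 17, 31]
Merge: [17, 29, 33, 40] + [11, 13, 17, 31] -> [11, 13, 17, 17, 29, 31, 33, 40]

Final sorted array: [11, 13, 17, 17, 29, 31, 33, 40]

The merge sort proceeds by recursively splitting the array and merging sorted halves.
After all merges, the sorted array is [11, 13, 17, 17, 29, 31, 33, 40].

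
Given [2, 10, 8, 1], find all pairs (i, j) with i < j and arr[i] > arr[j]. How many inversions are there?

Finding inversions in [2, 10, 8, 1]:

(0, 3): arr[0]=2 > arr[3]=1
(1, 2): arr[1]=10 > arr[2]=8
(1, 3): arr[1]=10 > arr[3]=1
(2, 3): arr[2]=8 > arr[3]=1

Total inversions: 4

The array has 4 inversion(s): (0,3), (1,2), (1,3), (2,3). Each pair (i,j) satisfies i < j and arr[i] > arr[j].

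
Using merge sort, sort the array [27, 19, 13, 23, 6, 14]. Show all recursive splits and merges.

Merge sort trace:

Split: [27, 19, 13, 23, 6, 14] -> [27, 19, 13] and [23, 6, 14]
  Split: [27, 19, 13] -> [27] and [19, 13]
    Split: [19, 13] -> [19] and [13]
    Merge: [19] + [13] -> [13, 19]
  Merge: [27] + [13, 19] -> [13, 19, 27]
  Split: [23, 6, 14] -> [23] and [6, 14]
    Split: [6, 14] -> [6] and [14]
    Merge: [6] + [14] -> [6, 14]
  Merge: [23] + [6, 14] -> [6, 14, 23]
Merge: [13, 19, 27] + [6, 14, 23] -> [6, 13, 14, 19, 23, 27]

Final sorted array: [6, 13, 14, 19, 23, 27]

The merge sort proceeds by recursively splitting the array and merging sorted halves.
After all merges, the sorted array is [6, 13, 14, 19, 23, 27].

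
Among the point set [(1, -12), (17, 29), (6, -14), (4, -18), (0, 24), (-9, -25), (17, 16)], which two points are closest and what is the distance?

Computing all pairwise distances among 7 points:

d((1, -12), (17, 29)) = 44.0114
d((1, -12), (6, -14)) = 5.3852
d((1, -12), (4, -18)) = 6.7082
d((1, -12), (0, 24)) = 36.0139
d((1, -12), (-9, -25)) = 16.4012
d((1, -12), (17, 16)) = 32.249
d((17, 29), (6, -14)) = 44.3847
d((17, 29), (4, -18)) = 48.7647
d((17, 29), (0, 24)) = 17.72
d((17, 29), (-9, -25)) = 59.9333
d((17, 29), (17, 16)) = 13.0
d((6, -14), (4, -18)) = 4.4721 <-- minimum
d((6, -14), (0, 24)) = 38.4708
d((6, -14), (-9, -25)) = 18.6011
d((6, -14), (17, 16)) = 31.9531
d((4, -18), (0, 24)) = 42.19
d((4, -18), (-9, -25)) = 14.7648
d((4, -18), (17, 16)) = 36.4005
d((0, 24), (-9, -25)) = 49.8197
d((0, 24), (17, 16)) = 18.7883
d((-9, -25), (17, 16)) = 48.5489

Closest pair: (6, -14) and (4, -18) with distance 4.4721

The closest pair is (6, -14) and (4, -18) with Euclidean distance 4.4721. For 7 points, brute-force pairwise comparison is shown above. For large n, the divide-and-conquer algorithm (sort by x, recurse on halves, check the dividing strip) achieves O(n log n).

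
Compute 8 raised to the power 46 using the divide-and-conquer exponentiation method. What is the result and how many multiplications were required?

Computing 8^46 by squaring (build up from 8^1; each line after the first costs one multiplication):

8^1 = 8
8^2 = (8^1)^2 = 8^2 = 64
8^4 = (8^2)^2 = 64^2 = 4096
8^5 = 8 * 8^4 = 8 * 4096 = 32768
8^10 = (8^5)^2 = 32768^2 = 1073741824
8^11 = 8 * 8^10 = 8 * 1073741824 = 8589934592
8^22 = (8^11)^2 = 8589934592^2 = 73786976294838206464
8^23 = 8 * 8^22 = 8 * 73786976294838206464 = 590295810358705651712
8^46 = (8^23)^2 = 590295810358705651712^2 = 348449143727040986586495598010130648530944

Result: 348449143727040986586495598010130648530944
Multiplications needed: 8 (8 lines after 8^1)

8^46 = 348449143727040986586495598010130648530944. Using exponentiation by squaring, this requires 8 multiplications. The key idea: if the exponent is even, square the half-power; if odd, multiply by the base once.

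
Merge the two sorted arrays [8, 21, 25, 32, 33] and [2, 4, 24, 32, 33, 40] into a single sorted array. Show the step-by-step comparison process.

Merging process:

Compare 8 vs 2: take 2 from right. Merged: [2]
Compare 8 vs 4: take 4 from right. Merged: [2, 4]
Compare 8 vs 24: take 8 from left. Merged: [2, 4, 8]
Compare 21 vs 24: take 21 from left. Merged: [2, 4, 8, 21]
Compare 25 vs 24: take 24 from right. Merged: [2, 4, 8, 21, 24]
Compare 25 vs 32: take 25 from left. Merged: [2, 4, 8, 21, 24, 25]
Compare 32 vs 32: take 32 from left. Merged: [2, 4, 8, 21, 24, 25, 32]
Compare 33 vs 32: take 32 from right. Merged: [2, 4, 8, 21, 24, 25, 32, 32]
Compare 33 vs 33: take 33 from left. Merged: [2, 4, 8, 21, 24, 25, 32, 32, 33]
Append remaining from right: [33, 40]. Merged: [2, 4, 8, 21, 24, 25, 32, 32, 33, 33, 40]

Final merged array: [2, 4, 8, 21, 24, 25, 32, 32, 33, 33, 40]
Total comparisons: 9

The merged array is [2, 4, 8, 21, 24, 25, 32, 32, 33, 33, 40], requiring 9 comparisons. The merge step runs in O(n) time where n is the total number of elements.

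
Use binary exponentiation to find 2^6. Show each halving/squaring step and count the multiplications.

Computing 2^6 by squaring (build up from 2^1; each line after the first costs one multiplication):

2^1 = 2
2^2 = (2^1)^2 = 2^2 = 4
2^3 = 2 * 2^2 = 2 * 4 = 8
2^6 = (2^3)^2 = 8^2 = 64

Result: 64
Multiplications needed: 3 (3 lines after 2^1)

2^6 = 64. Using exponentiation by squaring, this requires 3 multiplications. The key idea: if the exponent is even, square the half-power; if odd, multiply by the base once.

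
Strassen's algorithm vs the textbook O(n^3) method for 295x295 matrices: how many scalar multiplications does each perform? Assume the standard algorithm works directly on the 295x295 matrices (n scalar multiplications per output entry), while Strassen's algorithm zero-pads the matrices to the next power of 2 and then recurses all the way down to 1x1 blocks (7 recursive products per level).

Matrix multiplication for 295x295 matrices:

Strassen's algorithm requires power-of-2 dimensions. Pad 295x295 to 512x512 (next power of 2).

Standard algorithm: 295^3 = 25672375 multiplications
Strassen's algorithm: 7^(log2(512)) = 7^9 = 40353607 multiplications
Difference: 25672375 - 40353607 = -14681232 (Strassen uses MORE here due to padding overhead — for small or just-over-power-of-2 n, padding can outweigh the per-level savings)

Standard: 25672375 multiplications (295^3). Strassen: 40353607 multiplications (7^9, after padding to 512x512). Strassen reduces 8 recursive multiplications to 7 at each level.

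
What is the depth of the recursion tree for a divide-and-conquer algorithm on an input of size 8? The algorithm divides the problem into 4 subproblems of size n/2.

For divide and conquer with division factor 2:

Problem sizes at each level:
Level 0: 8
Level 1: 4
Level 2: 2
Level 3: 1

The root is level 0 and the size-1 base case is level 3 (the tree spans levels 0 through 3, i.e. 4 levels counting the root), so the depth is the number of divisions: log_2(8) = 3

The recursion tree depth is log_2(8) = 3. At each level, the problem size is divided by 2, so it takes 3 divisions to reduce to a base case of size 1. The algorithm makes 4 recursive calls at each level.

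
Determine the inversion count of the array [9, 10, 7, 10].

Finding inversions in [9, 10, 7, 10]:

(0, 2): arr[0]=9 > arr[2]=7
(1, 2): arr[1]=10 > arr[2]=7

Total inversions: 2

The array has 2 inversion(s): (0,2), (1,2). Each pair (i,j) satisfies i < j and arr[i] > arr[j].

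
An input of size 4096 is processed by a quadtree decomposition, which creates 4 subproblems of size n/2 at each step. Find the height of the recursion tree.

For divide and conquer with division factor 2:

Problem sizes at each level:
Level 0: 4096
Level 1: 2048
Level 2: 1024
Level 3: 512
Level 4: 256
Level 5: 128
Level 6: 64
Level 7: 32
Level 8: 16
Level 9: 8
Level 10: 4
Level 11: 2
Level 12: 1

The root is level 0 and the size-1 base case is level 12 (the tree spans levels 0 through 12, i.e. 13 levels counting the root), so the depth is the number of divisions: log_2(4096) = 12

The recursion tree depth is log_2(4096) = 12. At each level, the problem size is divided by 2, so it takes 12 divisions to reduce to a base case of size 1. The algorithm makes 4 recursive calls at each level.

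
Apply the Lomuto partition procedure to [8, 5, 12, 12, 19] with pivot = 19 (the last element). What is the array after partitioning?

Lomuto partition with pivot = 19:

Initial array: [8, 5, 12, 12, 19]

arr[0]=8 <= 19: swap with position 0, array becomes [8, 5, 12, 12, 19]
arr[1]=5 <= 19: swap with position 1, array becomes [8, 5, 12, 12, 19]
arr[2]=12 <= 19: swap with position 2, array becomes [8, 5, 12, 12, 19]
arr[3]=12 <= 19: swap with position 3, array becomes [8, 5, 12, 12, 19]

Place pivot at position 4: [8, 5, 12, 12, 19]
Pivot position: 4

After partitioning with pivot 19, the array becomes [8, 5, 12, 12, 19]. The pivot is placed at index 4. All elements to the left of the pivot are <= 19, and all elements to the right are > 19.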